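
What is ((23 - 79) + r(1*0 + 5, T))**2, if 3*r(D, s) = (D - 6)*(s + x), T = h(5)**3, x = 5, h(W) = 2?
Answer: 32761/9 ≈ 3640.1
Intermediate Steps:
T = 8 (T = 2**3 = 8)
r(D, s) = (-6 + D)*(5 + s)/3 (r(D, s) = ((D - 6)*(s + 5))/3 = ((-6 + D)*(5 + s))/3 = (-6 + D)*(5 + s)/3)
((23 - 79) + r(1*0 + 5, T))**2 = ((23 - 79) + (-10 - 2*8 + 5*(1*0 + 5)/3 + (1/3)*(1*0 + 5)*8))**2 = (-56 + (-10 - 16 + 5*(0 + 5)/3 + (1/3)*(0 + 5)*8))**2 = (-56 + (-10 - 16 + (5/3)*5 + (1/3)*5*8))**2 = (-56 + (-10 - 16 + 25/3 + 40/3))**2 = (-56 - 13/3)**2 = (-181/3)**2 = 32761/9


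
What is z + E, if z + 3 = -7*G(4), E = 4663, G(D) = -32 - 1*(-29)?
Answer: 4681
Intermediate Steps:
G(D) = -3 (G(D) = -32 + 29 = -3)
z = 18 (z = -3 - 7*(-3) = -3 + 21 = 18)
z + E = 18 + 4663 = 4681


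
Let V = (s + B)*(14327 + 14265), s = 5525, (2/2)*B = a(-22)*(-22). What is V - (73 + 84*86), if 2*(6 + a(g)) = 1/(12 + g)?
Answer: 808845491/5 ≈ 1.6177e+8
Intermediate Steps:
a(g) = -6 + 1/(2*(12 + g))
B = 1331/10 (B = ((-143 - 12*(-22))/(2*(12 - 22)))*(-22) = ((½)*(-143 + 264)/(-10))*(-22) = ((½)*(-⅒)*121)*(-22) = -121/20*(-22) = 1331/10 ≈ 133.10)
V = 808881976/5 (V = (5525 + 1331/10)*(14327 + 14265) = (56581/10)*28592 = 808881976/5 ≈ 1.6178e+8)
V - (73 + 84*86) = 808881976/5 - (73 + 84*86) = 808881976/5 - (73 + 7224) = 808881976/5 - 1*7297 = 808881976/5 - 7297 = 808845491/5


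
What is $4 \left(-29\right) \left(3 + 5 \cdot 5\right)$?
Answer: $-3248$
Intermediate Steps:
$4 \left(-29\right) \left(3 + 5 \cdot 5\right) = - 116 \left(3 + 25\right) = \left(-116\right) 28 = -3248$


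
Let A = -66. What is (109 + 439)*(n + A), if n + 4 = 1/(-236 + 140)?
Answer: -920777/24 ≈ -38366.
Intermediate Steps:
n = -385/96 (n = -4 + 1/(-236 + 140) = -4 + 1/(-96) = -4 - 1/96 = -385/96 ≈ -4.0104)
(109 + 439)*(n + A) = (109 + 439)*(-385/96 - 66) = 548*(-6721/96) = -920777/24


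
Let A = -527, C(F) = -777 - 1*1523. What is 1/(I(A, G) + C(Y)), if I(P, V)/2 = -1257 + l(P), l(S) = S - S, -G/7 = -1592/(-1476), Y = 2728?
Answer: -1/4814 ≈ -0.00020773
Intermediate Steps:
G = -2786/369 (G = -(-11144)/(-1476) = -(-11144)*(-1)/1476 = -7*398/369 = -2786/369 ≈ -7.5501)
C(F) = -2300 (C(F) = -777 - 1523 = -2300)
l(S) = 0
I(P, V) = -2514 (I(P, V) = 2*(-1257 + 0) = 2*(-1257) = -2514)
1/(I(A, G) + C(Y)) = 1/(-2514 - 2300) = 1/(-4814) = -1/4814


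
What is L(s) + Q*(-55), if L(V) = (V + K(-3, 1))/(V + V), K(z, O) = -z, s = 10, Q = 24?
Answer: -26387/20 ≈ -1319.3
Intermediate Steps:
L(V) = (3 + V)/(2*V) (L(V) = (V - 1*(-3))/(V + V) = (V + 3)/((2*V)) = (3 + V)*(1/(2*V)) = (3 + V)/(2*V))
L(s) + Q*(-55) = (1/2)*(3 + 10)/10 + 24*(-55) = (1/2)*(1/10)*13 - 1320 = 13/20 - 1320 = -26387/20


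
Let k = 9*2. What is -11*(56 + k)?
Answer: -814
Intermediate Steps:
k = 18
-11*(56 + k) = -11*(56 + 18) = -11*74 = -814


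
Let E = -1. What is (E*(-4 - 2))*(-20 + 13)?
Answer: -42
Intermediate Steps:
(E*(-4 - 2))*(-20 + 13) = (-(-4 - 2))*(-20 + 13) = -1*(-6)*(-7) = 6*(-7) = -42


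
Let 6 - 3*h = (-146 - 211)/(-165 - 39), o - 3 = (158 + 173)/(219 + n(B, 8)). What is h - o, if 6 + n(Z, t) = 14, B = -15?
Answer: -8285/2724 ≈ -3.0415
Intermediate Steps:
n(Z, t) = 8 (n(Z, t) = -6 + 14 = 8)
o = 1012/227 (o = 3 + (158 + 173)/(219 + 8) = 3 + 331/227 = 1012/227 ≈ 4.4582)
h = 17/12 (h = 2 - (-146 - 211)/(3*(-165 - 39)) = 2 - (-119)/(-204) = 2 - (-119)*(-1)/204 = 2 - ⅓*7/4 = 2 - 7/12 = 17/12 ≈ 1.4167)
h - o = 17/12 - 1*1012/227 = 17/12 - 1012/227 = -8285/2724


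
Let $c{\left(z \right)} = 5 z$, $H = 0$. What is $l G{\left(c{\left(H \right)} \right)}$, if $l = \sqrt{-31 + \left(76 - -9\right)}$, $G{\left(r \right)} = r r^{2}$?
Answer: $0$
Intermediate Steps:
$G{\left(r \right)} = r^{3}$
$l = 3 \sqrt{6}$ ($l = \sqrt{-31 + \left(76 + 9\right)} = \sqrt{-31 + 85} = \sqrt{54} = 3 \sqrt{6} \approx 7.3485$)
$l G{\left(c{\left(H \right)} \right)} = 3 \sqrt{6} \left(5 \cdot 0\right)^{3} = 3 \sqrt{6} \cdot 0^{3} = 3 \sqrt{6} \cdot 0 = 0$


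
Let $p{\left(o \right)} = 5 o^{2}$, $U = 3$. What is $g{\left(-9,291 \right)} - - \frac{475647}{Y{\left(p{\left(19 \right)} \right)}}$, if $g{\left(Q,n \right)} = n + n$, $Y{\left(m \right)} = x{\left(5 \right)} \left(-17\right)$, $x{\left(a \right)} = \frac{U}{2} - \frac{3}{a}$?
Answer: $- \frac{1555808}{51} \approx -30506.0$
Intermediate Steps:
$x{\left(a \right)} = \frac{3}{2} - \frac{3}{a}$
$Y{\left(m \right)} = - \frac{153}{10}$ ($Y{\left(m \right)} = \left(\frac{3}{2} - \frac{3}{5}\right) \left(-17\right) = \frac{9}{10} \left(-17\right) = - \frac{153}{10}$)
$g{\left(Q,n \right)} = 2 n$
$g{\left(-9,291 \right)} - - \frac{475647}{Y{\left(p{\left(19 \right)} \right)}} = 2 \cdot 291 - - \frac{475647}{- \frac{153}{10}} = 582 - \left(-475647\right) \left(- \frac{10}{153}\right) = 582 - \frac{1585490}{51} = - \frac{1555808}{51}$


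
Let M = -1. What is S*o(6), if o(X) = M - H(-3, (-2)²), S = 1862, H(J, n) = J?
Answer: 3724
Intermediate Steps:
o(X) = 2 (o(X) = -1 - 1*(-3) = -1 + 3 = 2)
S*o(6) = 1862*2 = 3724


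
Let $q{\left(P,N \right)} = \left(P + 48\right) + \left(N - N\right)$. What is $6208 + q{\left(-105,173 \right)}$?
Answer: $6151$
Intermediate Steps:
$q{\left(P,N \right)} = 48 + P$ ($q{\left(P,N \right)} = \left(48 + P\right) + 0 = 48 + P$)
$6208 + q{\left(-105,173 \right)} = 6208 + \left(48 - 105\right) = 6208 - 57 = 6151$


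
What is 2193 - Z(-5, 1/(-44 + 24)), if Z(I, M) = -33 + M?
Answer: 44521/20 ≈ 2226.1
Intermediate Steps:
2193 - Z(-5, 1/(-44 + 24)) = 2193 - (-33 + 1/(-44 + 24)) = 2193 - (-33 + 1/(-20)) = 2193 - (-33 - 1/20) = 2193 - 1*(-661/20) = 2193 + 661/20 = 44521/20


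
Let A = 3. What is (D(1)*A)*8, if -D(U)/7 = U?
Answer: -168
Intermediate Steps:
D(U) = -7*U
(D(1)*A)*8 = (-7*1*3)*8 = -7*3*8 = -21*8 = -168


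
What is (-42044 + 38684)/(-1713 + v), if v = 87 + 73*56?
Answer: -1680/1231 ≈ -1.3647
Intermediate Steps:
v = 4175 (v = 87 + 4088 = 4175)
(-42044 + 38684)/(-1713 + v) = (-42044 + 38684)/(-1713 + 4175) = -3360/2462 = -3360*1/2462 = -1680/1231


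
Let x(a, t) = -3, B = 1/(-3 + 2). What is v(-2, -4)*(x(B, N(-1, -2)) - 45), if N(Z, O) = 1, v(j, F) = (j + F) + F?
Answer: 480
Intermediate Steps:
B = -1 (B = 1/(-1) = -1)
v(j, F) = j + 2*F (v(j, F) = (F + j) + F = j + 2*F)
v(-2, -4)*(x(B, N(-1, -2)) - 45) = (-2 + 2*(-4))*(-3 - 45) = (-2 - 8)*(-48) = -10*(-48) = 480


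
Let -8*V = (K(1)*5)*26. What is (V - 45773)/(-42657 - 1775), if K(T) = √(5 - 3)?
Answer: 45773/44432 + 65*√2/177728 ≈ 1.0307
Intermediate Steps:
K(T) = √2
V = -65*√2/4 (V = -√2*5*26/8 = -5*√2*26/8 = -65*√2/4 ≈ -22.981)
(V - 45773)/(-42657 - 1775) = (-65*√2/4 - 45773)/(-42657 - 1775) = (-45773 - 65*√2/4)/(-44432) = (-45773 - 65*√2/4)*(-1/44432) = 45773/44432 + 65*√2/177728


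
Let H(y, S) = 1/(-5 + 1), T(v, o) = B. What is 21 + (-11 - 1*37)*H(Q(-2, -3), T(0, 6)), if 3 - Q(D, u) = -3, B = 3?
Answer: 33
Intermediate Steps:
T(v, o) = 3
Q(D, u) = 6 (Q(D, u) = 3 - 1*(-3) = 3 + 3 = 6)
H(y, S) = -1/4 (H(y, S) = 1/(-4) = -1/4)
21 + (-11 - 1*37)*H(Q(-2, -3), T(0, 6)) = 21 + (-11 - 1*37)*(-1/4) = 21 + (-11 - 37)*(-1/4) = 21 - 48*(-1/4) = 21 + 12 = 33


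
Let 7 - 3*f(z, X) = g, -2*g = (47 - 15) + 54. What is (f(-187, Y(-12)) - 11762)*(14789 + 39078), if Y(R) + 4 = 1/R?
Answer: -1898057612/3 ≈ -6.3269e+8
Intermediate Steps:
Y(R) = -4 + 1/R
g = -43 (g = -((47 - 15) + 54)/2 = -(32 + 54)/2 = -1/2*86 = -43)
f(z, X) = 50/3 (f(z, X) = 7/3 - 1/3*(-43) = 7/3 + 43/3 = 50/3)
(f(-187, Y(-12)) - 11762)*(14789 + 39078) = (50/3 - 11762)*(14789 + 39078) = -35236/3*53867 = -1898057612/3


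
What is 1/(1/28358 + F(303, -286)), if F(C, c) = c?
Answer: -28358/8110387 ≈ -0.0034965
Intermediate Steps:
1/(1/28358 + F(303, -286)) = 1/(1/28358 - 286) = 1/(-8110387/28358) = -28358/8110387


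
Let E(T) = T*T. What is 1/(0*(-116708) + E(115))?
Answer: 1/13225 ≈ 7.5614e-5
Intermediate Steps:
E(T) = T**2
1/(0*(-116708) + E(115)) = 1/(0*(-116708) + 115**2) = 1/(0 + 13225) = 1/13225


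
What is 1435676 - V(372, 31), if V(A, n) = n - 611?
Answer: 1436256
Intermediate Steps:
V(A, n) = -611 + n
1435676 - V(372, 31) = 1435676 - (-611 + 31) = 1435676 - 1*(-580) = 1435676 + 580 = 1436256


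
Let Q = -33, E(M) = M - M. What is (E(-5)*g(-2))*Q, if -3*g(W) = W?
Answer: 0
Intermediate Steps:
E(M) = 0
g(W) = -W/3
(E(-5)*g(-2))*Q = (0*(-⅓*(-2)))*(-33) = (0*(⅔))*(-33) = 0*(-33) = 0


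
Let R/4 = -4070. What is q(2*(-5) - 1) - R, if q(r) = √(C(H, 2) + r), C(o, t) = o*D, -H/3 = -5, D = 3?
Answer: 16280 + √34 ≈ 16286.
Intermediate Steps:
R = -16280 (R = 4*(-4070) = -16280)
H = 15 (H = -3*(-5) = 15)
C(o, t) = 3*o (C(o, t) = o*3 = 3*o)
q(r) = √(45 + r) (q(r) = √(3*15 + r) = √(45 + r))
q(2*(-5) - 1) - R = √(45 + (2*(-5) - 1)) - 1*(-16280) = √(45 + (-10 - 1)) + 16280 = √(45 - 11) + 16280 = √34 + 16280 = 16280 + √34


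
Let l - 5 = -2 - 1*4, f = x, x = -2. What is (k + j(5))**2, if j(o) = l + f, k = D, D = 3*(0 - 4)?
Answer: 225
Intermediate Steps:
f = -2
l = -1 (l = 5 + (-2 - 1*4) = 5 + (-2 - 4) = 5 - 6 = -1)
D = -12 (D = 3*(-4) = -12)
k = -12
j(o) = -3 (j(o) = -1 - 2 = -3)
(k + j(5))**2 = (-12 - 3)**2 = (-15)**2 = 225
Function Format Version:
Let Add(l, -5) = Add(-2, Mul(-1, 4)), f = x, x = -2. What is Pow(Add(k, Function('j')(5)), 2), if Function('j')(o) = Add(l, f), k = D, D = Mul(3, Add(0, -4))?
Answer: 225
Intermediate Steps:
f = -2
l = -1 (l = Add(5, Add(-2, Mul(-1, 4))) = Add(5, Add(-2, -4)) = Add(5, -6) = -1)
D = -12 (D = Mul(3, -4) = -12)
k = -12
Function('j')(o) = -3 (Function('j')(o) = Add(-1, -2) = -3)
Pow(Add(k, Function('j')(5)), 2) = Pow(Add(-12, -3), 2) = Pow(-15, 2) = 225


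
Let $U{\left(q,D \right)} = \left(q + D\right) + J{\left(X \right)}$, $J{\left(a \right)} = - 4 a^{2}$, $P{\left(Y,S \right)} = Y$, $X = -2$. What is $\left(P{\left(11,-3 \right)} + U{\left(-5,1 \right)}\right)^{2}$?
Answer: $81$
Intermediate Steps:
$U{\left(q,D \right)} = -16 + D + q$ ($U{\left(q,D \right)} = \left(q + D\right) - 4 \left(-2\right)^{2} = \left(D + q\right) - 16 = -16 + D + q$)
$\left(P{\left(11,-3 \right)} + U{\left(-5,1 \right)}\right)^{2} = \left(11 - 20\right)^{2} = \left(-9\right)^{2} = 81$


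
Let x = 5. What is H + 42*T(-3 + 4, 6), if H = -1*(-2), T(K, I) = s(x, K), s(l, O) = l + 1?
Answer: 254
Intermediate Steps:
s(l, O) = 1 + l
T(K, I) = 6 (T(K, I) = 1 + 5 = 6)
H = 2
H + 42*T(-3 + 4, 6) = 2 + 42*6 = 2 + 252 = 254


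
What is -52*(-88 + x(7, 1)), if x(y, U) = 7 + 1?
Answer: 4160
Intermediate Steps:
x(y, U) = 8
-52*(-88 + x(7, 1)) = -52*(-88 + 8) = -52*(-80) = 4160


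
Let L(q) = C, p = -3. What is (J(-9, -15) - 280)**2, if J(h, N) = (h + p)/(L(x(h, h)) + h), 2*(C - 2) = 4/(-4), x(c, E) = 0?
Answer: 1937664/25 ≈ 77507.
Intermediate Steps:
C = 3/2 (C = 2 + (4/(-4))/2 = 2 + (4*(-1/4))/2 = 2 + (1/2)*(-1) = 2 - 1/2 = 3/2 ≈ 1.5000)
L(q) = 3/2
J(h, N) = (-3 + h)/(3/2 + h) (J(h, N) = (h - 3)/(3/2 + h) = (-3 + h)/(3/2 + h))
(J(-9, -15) - 280)**2 = (2*(-3 - 9)/(3 + 2*(-9)) - 280)**2 = (2*(-12)/(3 - 18) - 280)**2 = (2*(-12)/(-15) - 280)**2 = (2*(-1/15)*(-12) - 280)**2 = (8/5 - 280)**2 = (-1392/5)**2 = 1937664/25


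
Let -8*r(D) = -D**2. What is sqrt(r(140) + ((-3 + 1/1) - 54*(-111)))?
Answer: 3*sqrt(938) ≈ 91.880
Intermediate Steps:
r(D) = D**2/8 (r(D) = -(-1)*D**2/8 = D**2/8)
sqrt(r(140) + ((-3 + 1/1) - 54*(-111))) = sqrt((1/8)*140**2 + ((-3 + 1/1) - 54*(-111))) = sqrt((1/8)*19600 + ((-3 + 1*1) + 5994)) = sqrt(2450 + ((-3 + 1) + 5994)) = sqrt(2450 + (-2 + 5994)) = sqrt(2450 + 5992) = sqrt(8442) = 3*sqrt(938)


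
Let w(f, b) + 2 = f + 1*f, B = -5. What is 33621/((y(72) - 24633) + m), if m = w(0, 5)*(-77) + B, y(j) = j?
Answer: -33621/24412 ≈ -1.3772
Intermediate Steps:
w(f, b) = -2 + 2*f (w(f, b) = -2 + (f + 1*f) = -2 + (f + f) = -2 + 2*f)
m = 149 (m = (-2 + 2*0)*(-77) - 5 = (-2 + 0)*(-77) - 5 = -2*(-77) - 5 = 154 - 5 = 149)
33621/((y(72) - 24633) + m) = 33621/((72 - 24633) + 149) = 33621/(-24561 + 149) = 33621/(-24412) = 33621*(-1/24412) = -33621/24412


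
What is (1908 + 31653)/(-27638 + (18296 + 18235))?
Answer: 33561/8893 ≈ 3.7739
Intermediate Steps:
(1908 + 31653)/(-27638 + (18296 + 18235)) = 33561/(-27638 + 36531) = 33561/8893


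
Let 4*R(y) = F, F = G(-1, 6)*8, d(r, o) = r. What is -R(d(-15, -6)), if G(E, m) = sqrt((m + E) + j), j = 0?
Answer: -2*sqrt(5) ≈ -4.4721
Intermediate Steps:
G(E, m) = sqrt(E + m) (G(E, m) = sqrt((m + E) + 0) = sqrt((E + m) + 0) = sqrt(E + m))
F = 8*sqrt(5) (F = sqrt(-1 + 6)*8 = sqrt(5)*8 = 8*sqrt(5) ≈ 17.889)
R(y) = 2*sqrt(5) (R(y) = (8*sqrt(5))/4 = 2*sqrt(5))
-R(d(-15, -6)) = -2*sqrt(5)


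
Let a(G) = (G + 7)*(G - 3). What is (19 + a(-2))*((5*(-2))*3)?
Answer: 180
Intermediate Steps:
a(G) = (-3 + G)*(7 + G) (a(G) = (7 + G)*(-3 + G) = (-3 + G)*(7 + G))
(19 + a(-2))*((5*(-2))*3) = (19 + (-21 + (-2)² + 4*(-2)))*((5*(-2))*3) = (19 + (-21 + 4 - 8))*(-10*3) = (19 - 25)*(-30) = -6*(-30) = 180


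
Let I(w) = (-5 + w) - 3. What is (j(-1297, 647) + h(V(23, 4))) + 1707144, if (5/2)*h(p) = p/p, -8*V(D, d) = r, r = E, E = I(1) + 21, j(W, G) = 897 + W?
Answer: 8533722/5 ≈ 1.7067e+6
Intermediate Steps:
I(w) = -8 + w
E = 14 (E = (-8 + 1) + 21 = -7 + 21 = 14)
r = 14
V(D, d) = -7/4 (V(D, d) = -1/8*14 = -7/4)
h(p) = 2/5 (h(p) = 2*(p/p)/5 = (2/5)*1 = 2/5)
(j(-1297, 647) + h(V(23, 4))) + 1707144 = ((897 - 1297) + 2/5) + 1707144 = (-400 + 2/5) + 1707144 = -1998/5 + 1707144 = 8533722/5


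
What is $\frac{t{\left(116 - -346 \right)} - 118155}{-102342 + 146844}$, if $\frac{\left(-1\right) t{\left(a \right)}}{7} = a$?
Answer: $- \frac{40463}{14834} \approx -2.7277$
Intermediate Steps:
$t{\left(a \right)} = - 7 a$
$\frac{t{\left(116 - -346 \right)} - 118155}{-102342 + 146844} = \frac{- 7 \left(116 - -346\right) - 118155}{-102342 + 146844} = \frac{- 7 \left(116 + 346\right) - 118155}{44502} = \left(\left(-7\right) 462 - 118155\right) \frac{1}{44502} = \left(-3234 - 118155\right) \frac{1}{44502} = \left(-121389\right) \frac{1}{44502} = - \frac{40463}{14834}$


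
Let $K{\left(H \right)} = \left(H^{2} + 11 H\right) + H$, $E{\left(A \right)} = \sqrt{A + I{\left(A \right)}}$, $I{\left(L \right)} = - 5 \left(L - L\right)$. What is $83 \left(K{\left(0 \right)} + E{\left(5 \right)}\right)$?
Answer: $83 \sqrt{5} \approx 185.59$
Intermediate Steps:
$I{\left(L \right)} = 0$ ($I{\left(L \right)} = \left(-5\right) 0 = 0$)
$E{\left(A \right)} = \sqrt{A}$ ($E{\left(A \right)} = \sqrt{A + 0} = \sqrt{A}$)
$K{\left(H \right)} = H^{2} + 12 H$
$83 \left(K{\left(0 \right)} + E{\left(5 \right)}\right) = 83 \left(0 \left(12 + 0\right) + \sqrt{5}\right) = 83 \left(0 \cdot 12 + \sqrt{5}\right) = 83 \left(0 + \sqrt{5}\right) = 83 \sqrt{5}$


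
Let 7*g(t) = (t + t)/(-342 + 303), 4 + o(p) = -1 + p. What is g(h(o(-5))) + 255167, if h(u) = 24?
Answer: 23220181/91 ≈ 2.5517e+5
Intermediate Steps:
o(p) = -5 + p (o(p) = -4 + (-1 + p) = -5 + p)
g(t) = -2*t/273 (g(t) = ((t + t)/(-342 + 303))/7 = ((2*t)/(-39))/7 = ((2*t)*(-1/39))/7 = (-2*t/39)/7 = -2*t/273)
g(h(o(-5))) + 255167 = -2/273*24 + 255167 = -16/91 + 255167 = 23220181/91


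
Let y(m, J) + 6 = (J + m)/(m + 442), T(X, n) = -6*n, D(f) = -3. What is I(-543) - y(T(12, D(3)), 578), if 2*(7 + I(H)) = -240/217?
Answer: -71088/24955 ≈ -2.8486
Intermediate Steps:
I(H) = -1639/217 (I(H) = -7 + (-240/217)/2 = -7 + (-240*1/217)/2 = -7 + (½)*(-240/217) = -7 - 120/217 = -1639/217)
y(m, J) = -6 + (J + m)/(442 + m) (y(m, J) = -6 + (J + m)/(m + 442) = -6 + (J + m)/(442 + m))
I(-543) - y(T(12, D(3)), 578) = -1639/217 - (-2652 + 578 - (-30)*(-3))/(442 - 6*(-3)) = -1639/217 - (-2652 + 578 - 5*18)/(442 + 18) = -1639/217 - (-2652 + 578 - 90)/460 = -1639/217 - (-2164)/460 = -1639/217 - 1*(-541/115) = -1639/217 + 541/115 = -71088/24955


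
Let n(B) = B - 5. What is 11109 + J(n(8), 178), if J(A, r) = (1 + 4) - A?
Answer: 11111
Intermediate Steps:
n(B) = -5 + B
J(A, r) = 5 - A
11109 + J(n(8), 178) = 11109 + (5 - (-5 + 8)) = 11109 + (5 - 1*3) = 11109 + (5 - 3) = 11109 + 2 = 11111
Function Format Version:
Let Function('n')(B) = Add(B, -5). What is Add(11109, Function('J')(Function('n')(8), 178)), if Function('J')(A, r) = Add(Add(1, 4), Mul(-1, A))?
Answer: 11111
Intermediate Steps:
Function('n')(B) = Add(-5, B)
Function('J')(A, r) = Add(5, Mul(-1, A))
Add(11109, Function('J')(Function('n')(8), 178)) = Add(11109, Add(5, Mul(-1, Add(-5, 8)))) = Add(11109, Add(5, Mul(-1, 3))) = Add(11109, Add(5, -3)) = Add(11109, 2) = 11111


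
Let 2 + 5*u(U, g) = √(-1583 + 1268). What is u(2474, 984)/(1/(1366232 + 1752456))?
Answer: -6237376/5 + 9356064*I*√35/5 ≈ -1.2475e+6 + 1.107e+7*I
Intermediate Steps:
u(U, g) = -⅖ + 3*I*√35/5 (u(U, g) = -⅖ + √(-1583 + 1268)/5 = -⅖ + √(-315)/5 = -⅖ + (3*I*√35)/5 = -⅖ + 3*I*√35/5)
u(2474, 984)/(1/(1366232 + 1752456)) = (-⅖ + 3*I*√35/5)/(1/(1366232 + 1752456)) = (-⅖ + 3*I*√35/5)/(1/3118688) = (-⅖ + 3*I*√35/5)*3118688 = -6237376/5 + 9356064*I*√35/5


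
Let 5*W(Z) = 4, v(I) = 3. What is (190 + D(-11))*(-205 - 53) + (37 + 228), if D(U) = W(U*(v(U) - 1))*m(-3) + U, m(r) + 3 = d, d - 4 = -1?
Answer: -45917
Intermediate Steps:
d = 3 (d = 4 - 1 = 3)
W(Z) = ⅘ (W(Z) = (⅕)*4 = ⅘)
m(r) = 0 (m(r) = -3 + 3 = 0)
D(U) = U (D(U) = (⅘)*0 + U = 0 + U = U)
(190 + D(-11))*(-205 - 53) + (37 + 228) = (190 - 11)*(-205 - 53) + (37 + 228) = 179*(-258) + 265 = -46182 + 265 = -45917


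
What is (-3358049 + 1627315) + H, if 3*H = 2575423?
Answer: -2616779/3 ≈ -8.7226e+5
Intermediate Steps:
H = 2575423/3 (H = (1/3)*2575423 = 2575423/3 ≈ 8.5847e+5)
(-3358049 + 1627315) + H = (-3358049 + 1627315) + 2575423/3 = -1730734 + 2575423/3 = -2616779/3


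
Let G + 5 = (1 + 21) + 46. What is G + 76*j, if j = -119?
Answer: -8981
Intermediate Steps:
G = 63 (G = -5 + ((1 + 21) + 46) = -5 + (22 + 46) = -5 + 68 = 63)
G + 76*j = 63 + 76*(-119) = 63 - 9044 = -8981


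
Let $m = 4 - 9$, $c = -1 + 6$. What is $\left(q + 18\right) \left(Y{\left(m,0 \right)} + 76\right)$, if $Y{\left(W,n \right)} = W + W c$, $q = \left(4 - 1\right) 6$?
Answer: $1656$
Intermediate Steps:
$c = 5$
$q = 18$ ($q = 3 \cdot 6 = 18$)
$m = -5$ ($m = 4 - 9 = -5$)
$Y{\left(W,n \right)} = 6 W$ ($Y{\left(W,n \right)} = W + W 5 = W + 5 W = 6 W$)
$\left(q + 18\right) \left(Y{\left(m,0 \right)} + 76\right) = \left(18 + 18\right) \left(6 \left(-5\right) + 76\right) = 36 \left(-30 + 76\right) = 36 \cdot 46 = 1656$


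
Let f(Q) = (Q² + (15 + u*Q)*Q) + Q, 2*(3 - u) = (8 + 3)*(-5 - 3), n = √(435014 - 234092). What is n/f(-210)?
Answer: √200922/2113440 ≈ 0.00021209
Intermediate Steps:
n = √200922 ≈ 448.24
u = 47 (u = 3 - (8 + 3)*(-5 - 3)/2 = 3 - 11*(-8)/2 = 3 - ½*(-88) = 3 + 44 = 47)
f(Q) = Q + Q² + Q*(15 + 47*Q) (f(Q) = (Q² + (15 + 47*Q)*Q) + Q = (Q² + Q*(15 + 47*Q)) + Q = Q + Q² + Q*(15 + 47*Q))
n/f(-210) = √200922/((16*(-210)*(1 + 3*(-210)))) = √200922/((16*(-210)*(1 - 630))) = √200922/((16*(-210)*(-629))) = √200922/2113440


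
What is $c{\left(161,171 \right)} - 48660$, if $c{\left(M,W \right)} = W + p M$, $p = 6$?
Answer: $-47523$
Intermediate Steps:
$c{\left(M,W \right)} = W + 6 M$
$c{\left(161,171 \right)} - 48660 = \left(171 + 6 \cdot 161\right) - 48660 = \left(171 + 966\right) - 48660 = 1137 - 48660 = -47523$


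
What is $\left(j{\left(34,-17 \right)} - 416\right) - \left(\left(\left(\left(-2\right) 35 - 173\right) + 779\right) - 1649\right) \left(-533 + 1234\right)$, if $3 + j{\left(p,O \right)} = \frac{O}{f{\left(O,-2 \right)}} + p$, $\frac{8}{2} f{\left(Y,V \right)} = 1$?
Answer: $779760$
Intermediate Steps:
$f{\left(Y,V \right)} = \frac{1}{4}$ ($f{\left(Y,V \right)} = \frac{1}{4} \cdot 1 = \frac{1}{4}$)
$j{\left(p,O \right)} = -3 + p + 4 O$ ($j{\left(p,O \right)} = -3 + \left(O \frac{1}{\frac{1}{4}} + p\right) = -3 + \left(O 4 + p\right) = -3 + \left(4 O + p\right) = -3 + \left(p + 4 O\right) = -3 + p + 4 O$)
$\left(j{\left(34,-17 \right)} - 416\right) - \left(\left(\left(\left(-2\right) 35 - 173\right) + 779\right) - 1649\right) \left(-533 + 1234\right) = \left(\left(-3 + 34 + 4 \left(-17\right)\right) - 416\right) - \left(\left(\left(\left(-2\right) 35 - 173\right) + 779\right) - 1649\right) \left(-533 + 1234\right) = \left(\left(-3 + 34 - 68\right) - 416\right) - \left(\left(\left(-70 - 173\right) + 779\right) - 1649\right) 701 = \left(-37 - 416\right) - \left(\left(-243 + 779\right) - 1649\right) 701 = -453 - \left(536 - 1649\right) 701 = -453 - \left(-1113\right) 701 = -453 - -780213 = -453 + 780213 = 779760$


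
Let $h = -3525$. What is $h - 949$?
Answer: $-4474$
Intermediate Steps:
$h - 949 = -3525 - 949 = -4474$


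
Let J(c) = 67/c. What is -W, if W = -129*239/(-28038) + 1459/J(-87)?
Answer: 1185627259/626182 ≈ 1893.4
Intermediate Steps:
W = -1185627259/626182 (W = -129*239/(-28038) + 1459/((67/(-87))) = -30831*(-1/28038) + 1459/((67*(-1/87))) = 10277/9346 + 1459/(-67/87) = 10277/9346 + 1459*(-87/67) = 10277/9346 - 126933/67 = -1185627259/626182 ≈ -1893.4)
-W = -1*(-1185627259/626182) = 1185627259/626182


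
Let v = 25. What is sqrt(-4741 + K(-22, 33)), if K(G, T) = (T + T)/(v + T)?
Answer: 44*I*sqrt(2059)/29 ≈ 68.847*I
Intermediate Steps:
K(G, T) = 2*T/(25 + T) (K(G, T) = (T + T)/(25 + T) = (2*T)/(25 + T) = 2*T/(25 + T))
sqrt(-4741 + K(-22, 33)) = sqrt(-4741 + 2*33/(25 + 33)) = sqrt(-4741 + 2*33/58) = sqrt(-4741 + 2*33*(1/58)) = sqrt(-4741 + 33/29) = sqrt(-137456/29) = 44*I*sqrt(2059)/29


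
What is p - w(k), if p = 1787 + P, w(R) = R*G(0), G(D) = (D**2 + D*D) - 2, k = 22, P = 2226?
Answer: 4057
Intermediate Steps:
G(D) = -2 + 2*D**2 (G(D) = (D**2 + D**2) - 2 = 2*D**2 - 2 = -2 + 2*D**2)
w(R) = -2*R (w(R) = R*(-2 + 2*0**2) = R*(-2 + 2*0) = R*(-2 + 0) = R*(-2) = -2*R)
p = 4013 (p = 1787 + 2226 = 4013)
p - w(k) = 4013 - (-2)*22 = 4013 - 1*(-44) = 4013 + 44 = 4057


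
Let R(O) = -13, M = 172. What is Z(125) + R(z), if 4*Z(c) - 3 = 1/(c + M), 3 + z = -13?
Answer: -3638/297 ≈ -12.249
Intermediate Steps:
z = -16 (z = -3 - 13 = -16)
Z(c) = 3/4 + 1/(4*(172 + c)) (Z(c) = 3/4 + 1/(4*(c + 172)) = 3/4 + 1/(4*(172 + c)))
Z(125) + R(z) = (517 + 3*125)/(4*(172 + 125)) - 13 = (1/4)*(517 + 375)/297 - 13 = (1/4)*(1/297)*892 - 13 = 223/297 - 13 = -3638/297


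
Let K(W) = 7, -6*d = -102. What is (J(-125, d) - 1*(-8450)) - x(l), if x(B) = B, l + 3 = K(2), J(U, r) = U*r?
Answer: 6321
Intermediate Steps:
d = 17 (d = -1/6*(-102) = 17)
l = 4 (l = -3 + 7 = 4)
(J(-125, d) - 1*(-8450)) - x(l) = (-125*17 - 1*(-8450)) - 1*4 = (-2125 + 8450) - 4 = 6325 - 4 = 6321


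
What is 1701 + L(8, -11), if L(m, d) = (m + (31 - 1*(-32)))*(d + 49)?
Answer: 4399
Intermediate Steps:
L(m, d) = (49 + d)*(63 + m) (L(m, d) = (m + (31 + 32))*(49 + d) = (m + 63)*(49 + d) = (63 + m)*(49 + d) = (49 + d)*(63 + m))
1701 + L(8, -11) = 1701 + (3087 + 49*8 + 63*(-11) - 11*8) = 1701 + (3087 + 392 - 693 - 88) = 1701 + 2698 = 4399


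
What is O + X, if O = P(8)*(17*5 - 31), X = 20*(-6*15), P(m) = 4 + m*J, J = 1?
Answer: -1152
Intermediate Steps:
P(m) = 4 + m (P(m) = 4 + m*1 = 4 + m)
X = -1800 (X = 20*(-90) = -1800)
O = 648 (O = (4 + 8)*(17*5 - 31) = 12*(85 - 31) = 12*54 = 648)
O + X = 648 - 1800 = -1152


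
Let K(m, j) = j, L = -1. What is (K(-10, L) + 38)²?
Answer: 1369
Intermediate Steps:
(K(-10, L) + 38)² = (-1 + 38)² = 37² = 1369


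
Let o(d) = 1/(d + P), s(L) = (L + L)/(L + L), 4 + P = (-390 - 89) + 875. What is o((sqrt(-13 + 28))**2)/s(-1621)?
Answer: 1/407 ≈ 0.0024570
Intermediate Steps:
P = 392 (P = -4 + ((-390 - 89) + 875) = -4 + (-479 + 875) = -4 + 396 = 392)
s(L) = 1 (s(L) = (2*L)/((2*L)) = (2*L)*(1/(2*L)) = 1)
o(d) = 1/(392 + d) (o(d) = 1/(d + 392) = 1/(392 + d))
o((sqrt(-13 + 28))**2)/s(-1621) = 1/((392 + (sqrt(-13 + 28))**2)*1) = 1/(392 + (sqrt(15))**2) = 1/(392 + 15) = 1/407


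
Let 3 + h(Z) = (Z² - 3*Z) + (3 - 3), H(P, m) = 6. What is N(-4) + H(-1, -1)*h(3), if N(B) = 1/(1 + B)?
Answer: -55/3 ≈ -18.333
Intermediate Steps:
h(Z) = -3 + Z² - 3*Z (h(Z) = -3 + ((Z² - 3*Z) + (3 - 3)) = -3 + ((Z² - 3*Z) + 0) = -3 + (Z² - 3*Z) = -3 + Z² - 3*Z)
N(-4) + H(-1, -1)*h(3) = 1/(1 - 4) + 6*(-3 + 3² - 3*3) = 1/(-3) + 6*(-3 + 9 - 9) = -⅓ + 6*(-3) = -⅓ - 18 = -55/3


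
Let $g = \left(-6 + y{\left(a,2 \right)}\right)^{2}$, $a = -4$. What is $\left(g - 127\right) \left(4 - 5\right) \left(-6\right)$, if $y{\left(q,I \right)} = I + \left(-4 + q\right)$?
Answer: $102$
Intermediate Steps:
$y{\left(q,I \right)} = -4 + I + q$
$g = 144$ ($g = \left(-6 - 6\right)^{2} = \left(-12\right)^{2} = 144$)
$\left(g - 127\right) \left(4 - 5\right) \left(-6\right) = \left(144 - 127\right) \left(4 - 5\right) \left(-6\right) = 17 \left(\left(-1\right) \left(-6\right)\right) = 17 \cdot 6 = 102$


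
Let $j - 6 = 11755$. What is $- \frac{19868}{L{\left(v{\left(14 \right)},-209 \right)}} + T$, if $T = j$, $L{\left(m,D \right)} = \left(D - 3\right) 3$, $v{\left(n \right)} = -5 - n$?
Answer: $\frac{1874966}{159} \approx 11792.0$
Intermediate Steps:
$L{\left(m,D \right)} = -9 + 3 D$ ($L{\left(m,D \right)} = \left(-3 + D\right) 3 = -9 + 3 D$)
$j = 11761$ ($j = 6 + 11755 = 11761$)
$T = 11761$
$- \frac{19868}{L{\left(v{\left(14 \right)},-209 \right)}} + T = - \frac{19868}{-9 + 3 \left(-209\right)} + 11761 = - \frac{19868}{-9 - 627} + 11761 = - \frac{19868}{-636} + 11761 = \left(-19868\right) \left(- \frac{1}{636}\right) + 11761 = \frac{4967}{159} + 11761 = \frac{1874966}{159}$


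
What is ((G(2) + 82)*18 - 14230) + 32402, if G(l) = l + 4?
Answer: 19756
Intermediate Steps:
G(l) = 4 + l
((G(2) + 82)*18 - 14230) + 32402 = (((4 + 2) + 82)*18 - 14230) + 32402 = ((6 + 82)*18 - 14230) + 32402 = (88*18 - 14230) + 32402 = (1584 - 14230) + 32402 = -12646 + 32402 = 19756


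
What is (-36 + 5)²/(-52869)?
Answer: -961/52869 ≈ -0.018177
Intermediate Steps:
(-36 + 5)²/(-52869) = (-31)²*(-1/52869) = 961*(-1/52869) = -961/52869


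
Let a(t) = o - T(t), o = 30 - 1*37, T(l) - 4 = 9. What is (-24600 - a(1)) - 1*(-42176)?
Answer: 17596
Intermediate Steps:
T(l) = 13 (T(l) = 4 + 9 = 13)
o = -7 (o = 30 - 37 = -7)
a(t) = -20 (a(t) = -7 - 1*13 = -7 - 13 = -20)
(-24600 - a(1)) - 1*(-42176) = (-24600 - 1*(-20)) - 1*(-42176) = (-24600 + 20) + 42176 = -24580 + 42176 = 17596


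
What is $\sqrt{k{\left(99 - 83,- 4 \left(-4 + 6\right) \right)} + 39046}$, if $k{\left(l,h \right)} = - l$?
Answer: $\sqrt{39030} \approx 197.56$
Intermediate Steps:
$\sqrt{k{\left(99 - 83,- 4 \left(-4 + 6\right) \right)} + 39046} = \sqrt{- (99 - 83) + 39046} = \sqrt{\left(-1\right) 16 + 39046} = \sqrt{-16 + 39046} = \sqrt{39030}$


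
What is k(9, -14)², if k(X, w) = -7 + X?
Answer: 4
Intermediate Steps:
k(9, -14)² = (-7 + 9)² = 2² = 4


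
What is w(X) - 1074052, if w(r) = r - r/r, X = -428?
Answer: -1074481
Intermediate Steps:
w(r) = -1 + r (w(r) = r - 1*1 = r - 1 = -1 + r)
w(X) - 1074052 = (-1 - 428) - 1074052 = -429 - 1074052 = -1074481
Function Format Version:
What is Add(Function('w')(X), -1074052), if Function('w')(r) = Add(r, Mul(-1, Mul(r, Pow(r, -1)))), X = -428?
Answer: -1074481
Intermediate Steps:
Function('w')(r) = Add(-1, r) (Function('w')(r) = Add(r, Mul(-1, 1)) = Add(r, -1) = Add(-1, r))
Add(Function('w')(X), -1074052) = Add(Add(-1, -428), -1074052) = Add(-429, -1074052) = -1074481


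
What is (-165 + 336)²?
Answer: 29241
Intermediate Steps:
(-165 + 336)² = 171² = 29241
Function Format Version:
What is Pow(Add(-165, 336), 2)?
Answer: 29241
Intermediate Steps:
Pow(Add(-165, 336), 2) = Pow(171, 2) = 29241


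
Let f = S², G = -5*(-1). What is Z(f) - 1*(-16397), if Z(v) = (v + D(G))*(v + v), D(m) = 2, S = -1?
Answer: 16403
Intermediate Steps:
G = 5
f = 1 (f = (-1)² = 1)
Z(v) = 2*v*(2 + v) (Z(v) = (v + 2)*(v + v) = (2 + v)*(2*v) = 2*v*(2 + v))
Z(f) - 1*(-16397) = 2*1*(2 + 1) - 1*(-16397) = 2*1*3 + 16397 = 6 + 16397 = 16403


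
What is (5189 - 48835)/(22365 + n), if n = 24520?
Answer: -43646/46885 ≈ -0.93092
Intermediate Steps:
(5189 - 48835)/(22365 + n) = (5189 - 48835)/(22365 + 24520) = -43646/46885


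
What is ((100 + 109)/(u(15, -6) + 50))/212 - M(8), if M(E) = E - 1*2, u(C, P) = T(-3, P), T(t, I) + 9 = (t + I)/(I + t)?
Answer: -53215/8904 ≈ -5.9765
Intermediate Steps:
T(t, I) = -8 (T(t, I) = -9 + (t + I)/(I + t) = -9 + (I + t)/(I + t) = -9 + 1 = -8)
u(C, P) = -8
M(E) = -2 + E (M(E) = E - 2 = -2 + E)
((100 + 109)/(u(15, -6) + 50))/212 - M(8) = ((100 + 109)/(-8 + 50))/212 - (-2 + 8) = (209/42)*(1/212) - 1*6 = (209*(1/42))*(1/212) - 6 = (209/42)*(1/212) - 6 = 209/8904 - 6 = -53215/8904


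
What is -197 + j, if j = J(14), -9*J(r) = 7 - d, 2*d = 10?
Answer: -1775/9 ≈ -197.22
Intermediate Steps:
d = 5 (d = (½)*10 = 5)
J(r) = -2/9 (J(r) = -(7 - 1*5)/9 = -(7 - 5)/9 = -⅑*2 = -2/9)
j = -2/9 ≈ -0.22222
-197 + j = -197 - 2/9 = -1775/9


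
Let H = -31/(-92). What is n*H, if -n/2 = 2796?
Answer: -43338/23 ≈ -1884.3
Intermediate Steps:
n = -5592 (n = -2*2796 = -5592)
H = 31/92 (H = -31*(-1/92) = 31/92 ≈ 0.33696)
n*H = -5592*31/92 = -43338/23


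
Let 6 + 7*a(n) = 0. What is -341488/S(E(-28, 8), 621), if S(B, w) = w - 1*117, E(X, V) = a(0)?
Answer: -6098/9 ≈ -677.56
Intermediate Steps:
a(n) = -6/7 (a(n) = -6/7 + (⅐)*0 = -6/7 + 0 = -6/7)
E(X, V) = -6/7
S(B, w) = -117 + w (S(B, w) = w - 117 = -117 + w)
-341488/S(E(-28, 8), 621) = -341488/(-117 + 621) = -341488/504 = -341488*1/504 = -6098/9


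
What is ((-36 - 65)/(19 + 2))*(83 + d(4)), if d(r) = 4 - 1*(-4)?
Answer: -1313/3 ≈ -437.67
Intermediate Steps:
d(r) = 8 (d(r) = 4 + 4 = 8)
((-36 - 65)/(19 + 2))*(83 + d(4)) = ((-36 - 65)/(19 + 2))*(83 + 8) = -101/21*91 = -1313/3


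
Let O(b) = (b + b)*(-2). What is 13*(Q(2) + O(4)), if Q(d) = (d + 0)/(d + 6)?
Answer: -819/4 ≈ -204.75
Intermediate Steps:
Q(d) = d/(6 + d)
O(b) = -4*b (O(b) = (2*b)*(-2) = -4*b)
13*(Q(2) + O(4)) = 13*(2/(6 + 2) - 4*4) = 13*(2/8 - 16) = 13*(2*(⅛) - 16) = 13*(¼ - 16) = 13*(-63/4) = -819/4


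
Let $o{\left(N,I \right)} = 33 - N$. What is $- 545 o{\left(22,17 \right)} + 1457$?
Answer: $-4538$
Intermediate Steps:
$- 545 o{\left(22,17 \right)} + 1457 = - 545 \left(33 - 22\right) + 1457 = \left(-545\right) 11 + 1457 = -5995 + 1457 = -4538$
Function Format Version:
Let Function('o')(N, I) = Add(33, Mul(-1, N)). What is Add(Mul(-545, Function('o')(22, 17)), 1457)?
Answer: -4538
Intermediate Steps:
Add(Mul(-545, Function('o')(22, 17)), 1457) = Add(Mul(-545, Add(33, Mul(-1, 22))), 1457) = Add(Mul(-545, Add(33, -22)), 1457) = Add(Mul(-545, 11), 1457) = Add(-5995, 1457) = -4538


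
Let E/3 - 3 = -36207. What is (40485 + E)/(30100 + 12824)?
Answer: -22709/14308 ≈ -1.5872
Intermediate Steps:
E = -108612 (E = 9 + 3*(-36207) = 9 - 108621 = -108612)
(40485 + E)/(30100 + 12824) = (40485 - 108612)/(30100 + 12824) = -68127/42924 = -68127*1/42924 = -22709/14308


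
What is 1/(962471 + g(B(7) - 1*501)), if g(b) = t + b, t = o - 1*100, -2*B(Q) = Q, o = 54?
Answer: 2/1923841 ≈ 1.0396e-6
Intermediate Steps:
B(Q) = -Q/2
t = -46 (t = 54 - 1*100 = 54 - 100 = -46)
g(b) = -46 + b
1/(962471 + g(B(7) - 1*501)) = 1/(962471 + (-46 + (-½*7 - 1*501))) = 1/(962471 + (-46 + (-7/2 - 501))) = 1/(962471 + (-46 - 1009/2)) = 1/(962471 - 1101/2) = 1/(1923841/2) = 2/1923841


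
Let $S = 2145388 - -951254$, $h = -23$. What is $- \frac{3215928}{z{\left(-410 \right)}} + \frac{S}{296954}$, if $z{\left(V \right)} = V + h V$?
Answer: $- \frac{115881371559}{334815635} \approx -346.1$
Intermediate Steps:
$S = 3096642$ ($S = 2145388 + 951254 = 3096642$)
$z{\left(V \right)} = - 22 V$ ($z{\left(V \right)} = V - 23 V = - 22 V$)
$- \frac{3215928}{z{\left(-410 \right)}} + \frac{S}{296954} = - \frac{3215928}{\left(-22\right) \left(-410\right)} + \frac{3096642}{296954} = - \frac{3215928}{9020} + 3096642 \cdot \frac{1}{296954} = \left(-3215928\right) \frac{1}{9020} + \frac{1548321}{148477} = - \frac{803982}{2255} + \frac{1548321}{148477} = - \frac{115881371559}{334815635}$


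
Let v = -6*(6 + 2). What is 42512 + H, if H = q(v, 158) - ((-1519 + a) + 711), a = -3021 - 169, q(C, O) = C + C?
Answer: 46414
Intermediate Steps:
v = -48 (v = -6*8 = -48)
q(C, O) = 2*C
a = -3190
H = 3902 (H = 2*(-48) - ((-1519 - 3190) + 711) = -96 - (-4709 + 711) = -96 - 1*(-3998) = -96 + 3998 = 3902)
42512 + H = 42512 + 3902 = 46414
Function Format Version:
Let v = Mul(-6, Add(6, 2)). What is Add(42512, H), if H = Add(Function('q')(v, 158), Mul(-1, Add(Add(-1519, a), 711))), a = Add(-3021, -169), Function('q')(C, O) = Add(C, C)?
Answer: 46414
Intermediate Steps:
v = -48 (v = Mul(-6, 8) = -48)
Function('q')(C, O) = Mul(2, C)
a = -3190
H = 3902 (H = Add(Mul(2, -48), Mul(-1, Add(Add(-1519, -3190), 711))) = Add(-96, Mul(-1, Add(-4709, 711))) = Add(-96, Mul(-1, -3998)) = Add(-96, 3998) = 3902)
Add(42512, H) = Add(42512, 3902) = 46414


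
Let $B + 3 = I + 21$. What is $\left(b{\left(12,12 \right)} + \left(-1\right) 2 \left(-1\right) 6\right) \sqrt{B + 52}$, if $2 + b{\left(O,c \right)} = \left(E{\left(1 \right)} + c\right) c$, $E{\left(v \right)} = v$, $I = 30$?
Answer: $1660$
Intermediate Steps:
$B = 48$ ($B = -3 + \left(30 + 21\right) = -3 + 51 = 48$)
$b{\left(O,c \right)} = -2 + c \left(1 + c\right)$ ($b{\left(O,c \right)} = -2 + \left(1 + c\right) c = -2 + c \left(1 + c\right)$)
$\left(b{\left(12,12 \right)} + \left(-1\right) 2 \left(-1\right) 6\right) \sqrt{B + 52} = \left(\left(-2 + 12 + 12^{2}\right) + \left(-1\right) 2 \left(-1\right) 6\right) \sqrt{48 + 52} = \left(\left(-2 + 12 + 144\right) + \left(-2\right) \left(-1\right) 6\right) \sqrt{100} = \left(154 + 2 \cdot 6\right) 10 = \left(154 + 12\right) 10 = 166 \cdot 10 = 1660$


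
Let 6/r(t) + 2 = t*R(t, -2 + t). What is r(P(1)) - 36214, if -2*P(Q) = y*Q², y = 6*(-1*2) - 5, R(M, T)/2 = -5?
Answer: -1050208/29 ≈ -36214.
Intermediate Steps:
R(M, T) = -10 (R(M, T) = 2*(-5) = -10)
y = -17 (y = 6*(-2) - 5 = -12 - 5 = -17)
P(Q) = 17*Q²/2 (P(Q) = -(-17)*Q²/2 = 17*Q²/2)
r(t) = 6/(-2 - 10*t) (r(t) = 6/(-2 + t*(-10)) = 6/(-2 - 10*t))
r(P(1)) - 36214 = 3/(-1 - 85*1²/2) - 36214 = 3/(-1 - 85/2) - 36214 = 3/(-87/2) - 36214 = 3*(-2/87) - 36214 = -2/29 - 36214 = -1050208/29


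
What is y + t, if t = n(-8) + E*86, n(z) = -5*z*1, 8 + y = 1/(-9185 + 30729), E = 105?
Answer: 195231729/21544 ≈ 9062.0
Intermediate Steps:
y = -172351/21544 (y = -8 + 1/(-9185 + 30729) = -8 + 1/21544 = -172351/21544 ≈ -8.0000)
n(z) = -5*z
t = 9070 (t = -5*(-8) + 105*86 = 40 + 9030 = 9070)
y + t = -172351/21544 + 9070 = 195231729/21544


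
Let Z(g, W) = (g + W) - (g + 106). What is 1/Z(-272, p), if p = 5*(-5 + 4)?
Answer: -1/111 ≈ -0.0090090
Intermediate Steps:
p = -5 (p = 5*(-1) = -5)
Z(g, W) = -106 + W (Z(g, W) = (W + g) - (106 + g) = (W + g) + (-106 - g) = -106 + W)
1/Z(-272, p) = 1/(-106 - 5) = 1/(-111) = -1/111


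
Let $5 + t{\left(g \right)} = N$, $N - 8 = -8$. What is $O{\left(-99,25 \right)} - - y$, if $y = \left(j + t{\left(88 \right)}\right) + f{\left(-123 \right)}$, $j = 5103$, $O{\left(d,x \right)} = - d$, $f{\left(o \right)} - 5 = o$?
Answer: $5079$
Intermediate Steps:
$N = 0$ ($N = 8 - 8 = 0$)
$t{\left(g \right)} = -5$ ($t{\left(g \right)} = -5 + 0 = -5$)
$f{\left(o \right)} = 5 + o$
$y = 4980$ ($y = \left(5103 - 5\right) + \left(5 - 123\right) = 5098 - 118 = 4980$)
$O{\left(-99,25 \right)} - - y = \left(-1\right) \left(-99\right) - \left(-1\right) 4980 = 99 - -4980 = 99 + 4980 = 5079$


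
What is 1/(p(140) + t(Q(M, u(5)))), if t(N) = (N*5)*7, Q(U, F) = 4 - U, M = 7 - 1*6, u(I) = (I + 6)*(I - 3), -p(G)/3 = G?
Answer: -1/315 ≈ -0.0031746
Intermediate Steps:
p(G) = -3*G
u(I) = (-3 + I)*(6 + I) (u(I) = (6 + I)*(-3 + I) = (-3 + I)*(6 + I))
M = 1 (M = 7 - 6 = 1)
t(N) = 35*N (t(N) = (5*N)*7 = 35*N)
1/(p(140) + t(Q(M, u(5)))) = 1/(-3*140 + 35*(4 - 1*1)) = 1/(-420 + 35*(4 - 1)) = 1/(-420 + 35*3) = 1/(-420 + 105) = 1/(-315) = -1/315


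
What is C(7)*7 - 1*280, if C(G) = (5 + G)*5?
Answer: 140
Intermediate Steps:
C(G) = 25 + 5*G
C(7)*7 - 1*280 = (25 + 5*7)*7 - 1*280 = (25 + 35)*7 - 280 = 60*7 - 280 = 420 - 280 = 140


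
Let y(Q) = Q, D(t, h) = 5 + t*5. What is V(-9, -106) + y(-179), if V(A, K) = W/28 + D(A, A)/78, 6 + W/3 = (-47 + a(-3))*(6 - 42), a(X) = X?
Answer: 6935/546 ≈ 12.701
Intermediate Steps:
D(t, h) = 5 + 5*t
W = 5382 (W = -18 + 3*((-47 - 3)*(6 - 42)) = -18 + 3*(-50*(-36)) = -18 + 3*1800 = -18 + 5400 = 5382)
V(A, K) = 52492/273 + 5*A/78 (V(A, K) = 5382/28 + (5 + 5*A)/78 = 5382*(1/28) + (5 + 5*A)*(1/78) = 2691/14 + (5/78 + 5*A/78) = 52492/273 + 5*A/78)
V(-9, -106) + y(-179) = (52492/273 + (5/78)*(-9)) - 179 = (52492/273 - 15/26) - 179 = 104669/546 - 179 = 6935/546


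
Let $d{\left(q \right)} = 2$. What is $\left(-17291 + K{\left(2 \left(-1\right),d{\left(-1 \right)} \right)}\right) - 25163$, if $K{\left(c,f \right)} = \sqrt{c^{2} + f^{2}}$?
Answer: $-42454 + 2 \sqrt{2} \approx -42451.0$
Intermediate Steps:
$\left(-17291 + K{\left(2 \left(-1\right),d{\left(-1 \right)} \right)}\right) - 25163 = \left(-17291 + \sqrt{\left(2 \left(-1\right)\right)^{2} + 2^{2}}\right) - 25163 = \left(-17291 + \sqrt{\left(-2\right)^{2} + 4}\right) - 25163 = \left(-17291 + \sqrt{4 + 4}\right) - 25163 = \left(-17291 + \sqrt{8}\right) - 25163 = \left(-17291 + 2 \sqrt{2}\right) - 25163 = -42454 + 2 \sqrt{2}$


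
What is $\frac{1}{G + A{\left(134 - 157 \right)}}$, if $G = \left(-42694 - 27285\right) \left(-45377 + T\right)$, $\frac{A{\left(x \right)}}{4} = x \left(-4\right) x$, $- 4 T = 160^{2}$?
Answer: $\frac{1}{3623294219} \approx 2.7599 \cdot 10^{-10}$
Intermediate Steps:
$T = -6400$ ($T = - \frac{160^{2}}{4} = \left(- \frac{1}{4}\right) 25600 = -6400$)
$A{\left(x \right)} = - 16 x^{2}$ ($A{\left(x \right)} = 4 x \left(-4\right) x = 4 - 4 x x = 4 \left(- 4 x^{2}\right) = - 16 x^{2}$)
$G = 3623302683$ ($G = \left(-42694 - 27285\right) \left(-45377 - 6400\right) = \left(-69979\right) \left(-51777\right) = 3623302683$)
$\frac{1}{G + A{\left(134 - 157 \right)}} = \frac{1}{3623302683 - 16 \left(134 - 157\right)^{2}} = \frac{1}{3623302683 - 16 \left(-23\right)^{2}} = \frac{1}{3623302683 - 8464} = \frac{1}{3623294219}$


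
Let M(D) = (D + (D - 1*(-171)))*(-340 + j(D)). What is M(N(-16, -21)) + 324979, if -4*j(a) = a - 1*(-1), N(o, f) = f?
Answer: 281764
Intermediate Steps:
j(a) = -¼ - a/4 (j(a) = -(a - 1*(-1))/4 = -(a + 1)/4 = -(1 + a)/4 = -¼ - a/4)
M(D) = (171 + 2*D)*(-1361/4 - D/4) (M(D) = (D + (D - 1*(-171)))*(-340 + (-¼ - D/4)) = (D + (D + 171))*(-1361/4 - D/4) = (D + (171 + D))*(-1361/4 - D/4) = (171 + 2*D)*(-1361/4 - D/4))
M(N(-16, -21)) + 324979 = (-232731/4 - 2893/4*(-21) - ½*(-21)²) + 324979 = (-232731/4 + 60753/4 - ½*441) + 324979 = (-232731/4 + 60753/4 - 441/2) + 324979 = -43215 + 324979 = 281764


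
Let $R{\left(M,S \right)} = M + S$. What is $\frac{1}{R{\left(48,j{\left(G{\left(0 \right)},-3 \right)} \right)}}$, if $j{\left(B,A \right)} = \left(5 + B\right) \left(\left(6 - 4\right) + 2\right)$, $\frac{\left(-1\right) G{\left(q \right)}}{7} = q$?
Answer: $\frac{1}{68} \approx 0.014706$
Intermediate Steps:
$G{\left(q \right)} = - 7 q$
$j{\left(B,A \right)} = 20 + 4 B$ ($j{\left(B,A \right)} = \left(5 + B\right) \left(2 + 2\right) = \left(5 + B\right) 4 = 20 + 4 B$)
$\frac{1}{R{\left(48,j{\left(G{\left(0 \right)},-3 \right)} \right)}} = \frac{1}{48 + \left(20 + 4 \left(\left(-7\right) 0\right)\right)} = \frac{1}{48 + \left(20 + 4 \cdot 0\right)} = \frac{1}{48 + \left(20 + 0\right)} = \frac{1}{48 + 20} = \frac{1}{68}$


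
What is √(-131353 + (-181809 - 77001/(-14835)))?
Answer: I*√7657631291735/4945 ≈ 559.6*I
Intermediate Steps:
√(-131353 + (-181809 - 77001/(-14835))) = √(-131353 + (-181809 - 77001*(-1)/14835)) = √(-131353 + (-181809 - 1*(-25667/4945))) = √(-131353 + (-181809 + 25667/4945)) = √(-131353 - 899019838/4945) = √(-1548560423/4945) = I*√7657631291735/4945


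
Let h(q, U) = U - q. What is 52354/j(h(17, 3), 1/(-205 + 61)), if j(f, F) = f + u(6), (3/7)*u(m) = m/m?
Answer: -157062/35 ≈ -4487.5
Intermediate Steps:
u(m) = 7/3 (u(m) = 7*(m/m)/3 = (7/3)*1 = 7/3)
j(f, F) = 7/3 + f (j(f, F) = f + 7/3 = 7/3 + f)
52354/j(h(17, 3), 1/(-205 + 61)) = 52354/(7/3 + (3 - 1*17)) = 52354/(7/3 + (3 - 17)) = 52354/(7/3 - 14) = 52354/(-35/3) = 52354*(-3/35) = -157062/35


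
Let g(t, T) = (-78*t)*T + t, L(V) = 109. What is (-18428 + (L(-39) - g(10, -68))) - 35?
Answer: -71404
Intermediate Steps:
g(t, T) = t - 78*T*t (g(t, T) = -78*T*t + t = t - 78*T*t)
(-18428 + (L(-39) - g(10, -68))) - 35 = (-18428 + (109 - 10*(1 - 78*(-68)))) - 35 = (-18428 + (109 - 10*(1 + 5304))) - 35 = (-18428 + (109 - 10*5305)) - 35 = (-18428 + (109 - 1*53050)) - 35 = (-18428 + (109 - 53050)) - 35 = (-18428 - 52941) - 35 = -71369 - 35 = -71404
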